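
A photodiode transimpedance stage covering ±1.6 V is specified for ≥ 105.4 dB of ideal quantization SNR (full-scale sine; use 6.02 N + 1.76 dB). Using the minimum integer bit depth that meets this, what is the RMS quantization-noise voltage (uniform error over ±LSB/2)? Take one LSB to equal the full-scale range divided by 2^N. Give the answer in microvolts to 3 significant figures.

The full-scale span is 1.6 − (-1.6) = 3.2 V.
N ≥ (105.4 − 1.76)/6.02 = 17.216 → N_min = 18.
LSB = 3.2 V ÷ 2^18 = 3.2/262144 V = 12.207 µV.
V_rms = LSB/√12 = 3.52 µV.

3.52 µV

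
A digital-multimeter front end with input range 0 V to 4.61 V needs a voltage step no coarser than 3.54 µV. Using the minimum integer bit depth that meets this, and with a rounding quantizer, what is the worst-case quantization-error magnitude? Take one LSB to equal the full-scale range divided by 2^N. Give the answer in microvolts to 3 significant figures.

V_FS = 4.61 V.
4.61 V / 3.54 µV = 1.302e6. Since 2^20 = 1048576 and 2^21 = 2097152, N = 21.
One LSB is 4.61 V / 2097152 = 2.1982 µV.
Max error for round-to-nearest is LSB/2 = 1.10 µV.

1.10 µV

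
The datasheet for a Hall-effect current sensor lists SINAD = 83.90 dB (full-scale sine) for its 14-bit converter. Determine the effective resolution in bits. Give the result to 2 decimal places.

ENOB = (SINAD − 1.76) / 6.02 = (83.90 − 1.76) / 6.02 = 82.14 / 6.02 = 13.6445.

13.64 bits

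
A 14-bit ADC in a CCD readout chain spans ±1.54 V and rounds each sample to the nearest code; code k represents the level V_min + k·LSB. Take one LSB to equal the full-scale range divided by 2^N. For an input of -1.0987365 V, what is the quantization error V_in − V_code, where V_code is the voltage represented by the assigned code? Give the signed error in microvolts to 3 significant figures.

The full-scale span is 1.54 − (-1.54) = 3.08 V. LSB = 3.08 V / 2^14 ≈ 188.0 µV.
Position in LSBs: (-1.0987365 − (-1.54)) × 16384/3.08 = 2347.2926; rounding gives k = 2347.
Reconstructed level: -1.54 + 2347 × 3.08/16384 V = -1.0987915039 V.
Error = V_in − V_code = -1.0987365 − (-1.0987915039) = +55.0 µV.

+55.0 µV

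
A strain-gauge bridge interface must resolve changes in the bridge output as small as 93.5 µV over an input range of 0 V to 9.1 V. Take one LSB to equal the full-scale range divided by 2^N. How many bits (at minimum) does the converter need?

17 bits

V_FS = 9.1 V.
Need 2^N ≥ 9.1 V / 93.5 µV = 97330 → N_min = 17.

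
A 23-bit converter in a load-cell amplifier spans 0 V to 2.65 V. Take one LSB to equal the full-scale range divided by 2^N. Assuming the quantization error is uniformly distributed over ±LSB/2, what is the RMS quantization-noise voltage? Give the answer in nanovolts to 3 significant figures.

91.2 nV

Range is 2.65 V.
One LSB is 2.65 V / 8388608 = 315.90 nV.
RMS of a uniform error over width LSB is LSB/√12 = 91.2 nV.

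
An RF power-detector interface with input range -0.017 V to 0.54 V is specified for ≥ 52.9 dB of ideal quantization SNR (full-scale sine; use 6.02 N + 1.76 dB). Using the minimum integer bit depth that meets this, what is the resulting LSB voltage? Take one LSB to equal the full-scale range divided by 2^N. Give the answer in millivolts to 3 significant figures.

1.09 mV

Range = 0.54 − (-0.017) = 0.557 V.
Solving 6.02 N ≥ 52.9 − 1.76: N ≥ 8.495. Round up → N = 9.
LSB = 0.557 V / 2^9 = 1.09 mV.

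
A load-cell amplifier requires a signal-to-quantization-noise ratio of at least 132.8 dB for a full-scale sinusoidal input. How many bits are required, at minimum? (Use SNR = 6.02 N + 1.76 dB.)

N ≥ (132.8 − 1.76)/6.02 = 21.767 → N_min = 22.

22 bits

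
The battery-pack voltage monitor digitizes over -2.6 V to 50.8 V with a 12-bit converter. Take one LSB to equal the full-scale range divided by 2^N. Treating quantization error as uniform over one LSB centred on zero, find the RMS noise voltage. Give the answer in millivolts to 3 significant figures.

3.76 mV

Span: 50.8 V − (-2.6 V) = 53.4 V.
LSB = 53.4 V / 2^12 = 13.037 mV.
V_rms = LSB/√12 = 13.037 mV / √12 = 3.76 mV.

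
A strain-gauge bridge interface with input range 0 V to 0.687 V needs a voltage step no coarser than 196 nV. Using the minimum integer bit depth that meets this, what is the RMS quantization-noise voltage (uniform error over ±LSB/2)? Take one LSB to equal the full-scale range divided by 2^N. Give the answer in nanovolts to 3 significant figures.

47.3 nV

Full-scale range = 0.687 V.
Levels needed ≥ 0.687/196 nV = 3.505e6. 2^22 = 4194304 suffices, so N_min = 22.
One LSB is 0.687 V / 4194304 = 163.79 nV.
V_rms = LSB/√12 = 47.3 nV.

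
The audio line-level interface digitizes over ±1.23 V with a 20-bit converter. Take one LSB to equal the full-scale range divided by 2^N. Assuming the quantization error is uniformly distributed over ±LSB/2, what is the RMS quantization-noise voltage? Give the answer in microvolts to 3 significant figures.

Full-scale range = 1.23 V − (-1.23 V) = 2.46 V.
LSB = 2.46 V / 2^20 = 2.3460 µV.
σ_q = LSB/√12 = 2.3460 µV/3.4641 = 0.677 µV.

0.677 µV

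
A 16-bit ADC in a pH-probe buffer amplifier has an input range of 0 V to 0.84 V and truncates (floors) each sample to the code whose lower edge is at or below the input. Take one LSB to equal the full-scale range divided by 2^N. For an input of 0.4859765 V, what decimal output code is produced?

V_FS = 0.84 V. LSB = 0.84 V / 2^16 ≈ 12.82 µV.
(V_in − V_min) × 2^16/range = (0.4859765 − (0)) × 65536/0.84 = 37915.424.
Floor → code = 37915.

37915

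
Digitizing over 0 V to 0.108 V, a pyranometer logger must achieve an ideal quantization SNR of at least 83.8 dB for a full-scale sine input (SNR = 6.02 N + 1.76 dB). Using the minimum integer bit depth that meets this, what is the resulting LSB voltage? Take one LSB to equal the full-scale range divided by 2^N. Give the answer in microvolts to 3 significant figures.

6.59 µV

Span = 0.108 V.
Solving 6.02 N ≥ 83.8 − 1.76: N ≥ 13.628. Round up → N = 14.
LSB = 0.108 V ÷ 2^14 = 0.108/16384 V = 6.59 µV.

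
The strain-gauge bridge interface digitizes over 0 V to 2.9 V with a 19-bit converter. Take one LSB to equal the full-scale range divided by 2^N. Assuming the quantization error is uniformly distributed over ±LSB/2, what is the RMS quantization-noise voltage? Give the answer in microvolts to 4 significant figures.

Range is 2.9 V.
LSB = 2.9 V ÷ 2^19 = 2.9/524288 V = 5.53131 µV.
RMS of a uniform error over width LSB is LSB/√12 = 1.597 µV.

1.597 µV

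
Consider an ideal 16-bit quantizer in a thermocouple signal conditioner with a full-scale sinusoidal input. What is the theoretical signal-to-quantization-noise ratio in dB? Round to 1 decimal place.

SNR = 6.02·16 + 1.76 = 98.08 dB.

98.1 dB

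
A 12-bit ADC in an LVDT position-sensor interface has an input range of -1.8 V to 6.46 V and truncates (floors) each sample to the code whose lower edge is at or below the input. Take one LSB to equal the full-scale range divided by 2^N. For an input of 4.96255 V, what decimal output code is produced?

Range = 6.46 − (-1.8) = 8.26 V. LSB = 8.26 V / 2^12 ≈ 2.017 mV.
V_in − V_min = 4.96255 − (-1.8) = 6.76255 V.
Divide by LSB: 6.76255 × 4096/8.26 = 3353.4388.
Truncating gives code 3353.

3353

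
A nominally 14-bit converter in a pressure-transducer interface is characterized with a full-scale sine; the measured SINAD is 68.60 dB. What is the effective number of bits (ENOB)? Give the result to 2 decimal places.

11.10 bits

ENOB = (SINAD − 1.76) / 6.02 = (68.60 − 1.76) / 6.02 = 66.84 / 6.02 = 11.1030.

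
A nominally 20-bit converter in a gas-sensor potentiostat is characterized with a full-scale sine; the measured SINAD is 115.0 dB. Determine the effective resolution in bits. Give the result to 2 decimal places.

18.81 bits

Inverting SNR = 6.02 N + 1.76: N_eff = (115.0 − 1.76)/6.02 = 18.8106.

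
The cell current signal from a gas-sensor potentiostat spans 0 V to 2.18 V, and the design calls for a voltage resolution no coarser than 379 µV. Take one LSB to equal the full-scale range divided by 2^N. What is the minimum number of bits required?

13 bits

Full-scale range = 2.18 V.
Need 2^N ≥ 2.18 V / 379 µV = 5752 → N_min = 13.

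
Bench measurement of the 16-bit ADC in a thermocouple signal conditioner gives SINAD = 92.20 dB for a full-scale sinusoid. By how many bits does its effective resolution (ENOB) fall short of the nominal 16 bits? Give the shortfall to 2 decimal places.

0.98 bits

N_eff = (92.20 − 1.76)/6.02 = 15.0233 bits.
Shortfall = 16 − 15.0233 = 0.9767 bits.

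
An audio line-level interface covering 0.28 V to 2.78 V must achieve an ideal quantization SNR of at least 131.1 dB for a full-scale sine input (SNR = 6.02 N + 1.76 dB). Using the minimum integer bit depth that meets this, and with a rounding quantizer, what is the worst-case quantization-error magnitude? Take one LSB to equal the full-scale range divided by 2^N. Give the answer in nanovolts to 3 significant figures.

298 nV

Range = 2.78 − (0.28) = 2.5 V.
N ≥ (131.1 − 1.76)/6.02 = 21.485 → N_min = 22.
LSB = 2.5 V / 2^22 = 0.59605 µV.
Max error for round-to-nearest is LSB/2 = 298 nV.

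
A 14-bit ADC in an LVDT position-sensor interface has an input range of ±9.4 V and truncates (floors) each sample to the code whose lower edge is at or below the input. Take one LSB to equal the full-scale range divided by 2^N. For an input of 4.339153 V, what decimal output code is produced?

11973

Span: 9.4 V − (-9.4 V) = 18.8 V. LSB = 18.8 V / 2^14 ≈ 1.147 mV.
V_in − V_min = 4.339153 − (-9.4) = 13.739153 V.
Divide by LSB: 13.739153 × 16384/18.8 = 11973.5257.
Truncating gives code 11973.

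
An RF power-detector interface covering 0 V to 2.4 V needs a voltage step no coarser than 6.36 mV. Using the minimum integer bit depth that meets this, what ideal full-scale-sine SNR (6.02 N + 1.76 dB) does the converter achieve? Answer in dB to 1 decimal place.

55.9 dB

Range is 2.4 V.
2.4 V / 6.36 mV = 377.4. Since 2^8 = 256 and 2^9 = 512, N = 9.
Ideal SNR at N = 9: 6.02·9 + 1.76 = 55.9 dB.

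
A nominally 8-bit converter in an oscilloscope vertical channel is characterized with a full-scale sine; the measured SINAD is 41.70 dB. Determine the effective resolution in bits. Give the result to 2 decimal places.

6.63 bits

Inverting SNR = 6.02 N + 1.76: N_eff = (41.70 − 1.76)/6.02 = 6.6346.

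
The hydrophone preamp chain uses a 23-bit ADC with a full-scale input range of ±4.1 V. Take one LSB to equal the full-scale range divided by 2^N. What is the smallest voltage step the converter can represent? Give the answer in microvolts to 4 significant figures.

0.9775 µV

Span: 4.1 V − (-4.1 V) = 8.2 V.
2^23 = 8388608 levels.
LSB = 8.2 V ÷ 2^23 = 8.2/8388608 V = 0.9775 µV.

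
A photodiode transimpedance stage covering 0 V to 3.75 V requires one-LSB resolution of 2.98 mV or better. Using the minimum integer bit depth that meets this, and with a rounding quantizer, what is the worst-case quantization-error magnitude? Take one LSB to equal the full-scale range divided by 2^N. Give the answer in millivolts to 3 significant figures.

V_FS = 3.75 V.
Levels needed ≥ 3.75/2.98 mV = 1258. 2^11 = 2048 suffices, so N_min = 11.
One LSB is 3.75 V / 2048 = 1.8311 mV.
|e|_max = LSB/2 = 0.916 mV.

0.916 mV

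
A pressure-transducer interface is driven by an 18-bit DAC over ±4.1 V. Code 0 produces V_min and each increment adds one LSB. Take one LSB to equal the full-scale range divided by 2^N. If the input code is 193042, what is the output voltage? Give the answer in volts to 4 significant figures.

Range = 4.1 − (-4.1) = 8.2 V. LSB = 8.2 V / 2^18.
V_out = V_min + code × LSB = -4.1 V + 193042 × 8.2 V / 262144
      = -4.1 V + 6.03845 V = 1.93845 V.

1.938 V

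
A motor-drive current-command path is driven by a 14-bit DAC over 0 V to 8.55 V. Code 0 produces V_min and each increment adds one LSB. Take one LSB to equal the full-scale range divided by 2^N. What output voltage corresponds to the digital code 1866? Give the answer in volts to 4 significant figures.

Range is 8.55 V. LSB = 8.55 V / 2^14.
Output = V_min + (1866/16384) × range = 0 + 0.113892 × 8.55 V
      = 0 V + 0.973773 V = 0.973773 V.

0.9738 V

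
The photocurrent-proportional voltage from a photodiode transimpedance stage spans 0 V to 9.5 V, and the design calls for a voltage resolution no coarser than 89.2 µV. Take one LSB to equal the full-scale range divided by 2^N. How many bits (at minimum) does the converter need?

17 bits

Full-scale range = 9.5 V.
Levels needed ≥ 9.5/89.2 µV = 106500. 2^17 = 131072 suffices, so N_min = 17.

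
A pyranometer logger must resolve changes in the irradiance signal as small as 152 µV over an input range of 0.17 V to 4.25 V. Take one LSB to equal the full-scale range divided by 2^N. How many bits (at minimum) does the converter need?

15 bits

Span: 4.25 V − (0.17 V) = 4.08 V.
Required number of levels: 4.08/152 µV = 26842; smallest N with 2^N ≥ that is 15.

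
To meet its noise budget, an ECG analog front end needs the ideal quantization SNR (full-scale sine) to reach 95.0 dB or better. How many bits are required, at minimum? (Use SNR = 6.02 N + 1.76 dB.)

Required N = ⌈(95.0 − 1.76)/6.02⌉ = ⌈15.488⌉ = 16.

16 bits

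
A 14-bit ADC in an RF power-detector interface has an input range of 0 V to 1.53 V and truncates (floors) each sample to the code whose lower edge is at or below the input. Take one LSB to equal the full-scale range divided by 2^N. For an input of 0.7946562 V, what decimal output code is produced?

8509

V_FS = 1.53 V. LSB = 1.53 V / 2^14 ≈ 93.38 µV.
code = ⌊(V_in − V_min)/LSB⌋ = ⌊(V_in − V_min) × 2^14 / range⌋
     = ⌊(0.7946562 − (0)) × 16384 / 1.53⌋ = ⌊0.7946562 × 16384/1.53⌋
     = ⌊8509.573⌋ = 8509.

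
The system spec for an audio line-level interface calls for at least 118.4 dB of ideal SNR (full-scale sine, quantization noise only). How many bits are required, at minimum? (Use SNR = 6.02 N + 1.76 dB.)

20 bits

N ≥ (118.4 − 1.76)/6.02 = 19.375 → N_min = 20.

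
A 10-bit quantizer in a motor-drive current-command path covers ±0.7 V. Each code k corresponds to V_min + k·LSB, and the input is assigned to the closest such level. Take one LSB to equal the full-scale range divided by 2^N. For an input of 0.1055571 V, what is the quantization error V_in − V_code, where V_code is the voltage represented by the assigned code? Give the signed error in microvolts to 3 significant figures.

Span: 0.7 V − (-0.7 V) = 1.4 V. LSB = 1.4 V / 2^10 ≈ 1.367 mV.
(V_in − V_min)/LSB = (0.1055571 − (-0.7)) × 1024/1.4 = 589.2075 → nearest code k = 589.
V_code = -0.7 + (589/1024) × 1.4 = 0.1052734375 V.
e = 0.1055571 − (0.1052734375) = +284 µV.

+284 µV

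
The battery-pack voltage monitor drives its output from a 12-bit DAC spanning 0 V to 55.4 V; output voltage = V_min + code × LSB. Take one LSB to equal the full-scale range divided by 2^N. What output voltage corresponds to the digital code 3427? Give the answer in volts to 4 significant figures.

46.35 V

Full-scale range = 55.4 V. LSB = 55.4 V / 2^12.
V_out = 0 + 3427 × (55.4/4096) V
      = 0 + 46.3515 = 46.3515 V.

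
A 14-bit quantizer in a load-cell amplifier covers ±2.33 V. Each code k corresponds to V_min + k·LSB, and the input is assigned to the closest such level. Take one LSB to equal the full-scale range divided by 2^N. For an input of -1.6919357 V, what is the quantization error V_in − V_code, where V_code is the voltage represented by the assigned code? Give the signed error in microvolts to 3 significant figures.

+102 µV

Range = 2.33 − (-2.33) = 4.66 V. LSB = 4.66 V / 2^14 ≈ 284.4 µV.
(V_in − V_min)/LSB = (-1.6919357 − (-2.33)) × 16384/4.66 = 2243.3574 → nearest code k = 2243.
V_code = V_min + k × range/2^14 = -2.33 + 2243 × 4.66/16384 = -1.6920373535 V.
Error = V_in − V_code = -1.6919357 − (-1.6920373535) = +102 µV.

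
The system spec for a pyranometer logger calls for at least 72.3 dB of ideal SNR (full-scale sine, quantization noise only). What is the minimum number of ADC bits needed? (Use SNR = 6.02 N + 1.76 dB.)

6.02 N + 1.76 ≥ 72.3 gives N ≥ 11.718, so the minimum integer is 12.

12 bits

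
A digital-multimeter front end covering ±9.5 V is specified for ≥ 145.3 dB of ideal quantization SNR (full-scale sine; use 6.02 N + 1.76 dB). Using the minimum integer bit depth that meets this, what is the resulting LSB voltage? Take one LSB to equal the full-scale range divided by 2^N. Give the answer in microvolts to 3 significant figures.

1.13 µV

Span: 9.5 V − (-9.5 V) = 19 V.
6.02 N + 1.76 ≥ 145.3 gives N ≥ 23.844, so the minimum integer is 24.
Step size = 19/16777216 V = 1.13 µV.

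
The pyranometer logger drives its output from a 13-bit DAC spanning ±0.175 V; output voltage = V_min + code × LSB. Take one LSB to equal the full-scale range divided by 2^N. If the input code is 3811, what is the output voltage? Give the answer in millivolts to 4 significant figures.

-12.18 mV

Span: 0.175 V − (-0.175 V) = 0.35 V. LSB = 0.35 V / 2^13.
V_out = V_min + code × LSB = -0.175 V + 3811 × 0.35 V / 8192
      = -0.175 V + 0.162823 V = -0.0121765 V.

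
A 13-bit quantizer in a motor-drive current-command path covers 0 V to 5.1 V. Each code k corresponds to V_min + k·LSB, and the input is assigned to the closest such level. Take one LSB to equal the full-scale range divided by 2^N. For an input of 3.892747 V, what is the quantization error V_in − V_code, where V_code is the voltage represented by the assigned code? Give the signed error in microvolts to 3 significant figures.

−112 µV

Span = 5.1 V. LSB = 5.1 V / 2^13 ≈ 0.6226 mV.
(3.892747 − (0)) / LSB = 3.892747 × 8192/5.1 = 6252.8203. Nearest integer: k = 6253.
V_code = 0 + (6253/8192) × 5.1 = 3.892858887 V.
Error = V_in − V_code = 3.892747 − (3.892858887) = −112 µV.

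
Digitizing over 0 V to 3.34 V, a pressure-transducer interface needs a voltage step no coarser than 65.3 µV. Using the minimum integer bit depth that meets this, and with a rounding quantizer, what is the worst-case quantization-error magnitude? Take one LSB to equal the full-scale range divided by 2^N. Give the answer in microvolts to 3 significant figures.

25.5 µV

Full-scale range = 3.34 V.
Required number of levels: 3.34/65.3 µV = 51149; smallest N with 2^N ≥ that is 16.
Step size = 3.34/65536 V = 50.964 µV.
Half an LSB is 25.5 µV.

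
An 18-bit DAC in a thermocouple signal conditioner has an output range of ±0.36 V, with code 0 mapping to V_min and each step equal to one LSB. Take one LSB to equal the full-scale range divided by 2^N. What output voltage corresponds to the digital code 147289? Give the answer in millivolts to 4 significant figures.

44.54 mV

Range = 0.36 − (-0.36) = 0.72 V. LSB = 0.72 V / 2^18.
Output = V_min + (147289/262144) × range = -0.36 + 0.561863 × 0.72 V
      = -0.36 + 0.404541 = 0.0445413 V.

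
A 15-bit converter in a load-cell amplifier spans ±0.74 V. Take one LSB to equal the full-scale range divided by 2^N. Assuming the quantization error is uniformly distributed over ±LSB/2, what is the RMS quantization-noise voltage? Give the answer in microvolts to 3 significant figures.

13.0 µV

Span: 0.74 V − (-0.74 V) = 1.48 V.
One LSB is 1.48 V / 32768 = 45.166 µV.
For a uniform distribution on [−LSB/2, +LSB/2], V_rms = LSB/√12 = 45.166 µV/3.4641 = 13.0 µV.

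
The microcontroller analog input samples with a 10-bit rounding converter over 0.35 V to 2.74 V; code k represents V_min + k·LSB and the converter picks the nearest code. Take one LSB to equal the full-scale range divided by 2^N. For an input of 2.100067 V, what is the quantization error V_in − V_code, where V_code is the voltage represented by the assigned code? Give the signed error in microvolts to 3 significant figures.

−421 µV

Range = 2.74 − (0.35) = 2.39 V. LSB = 2.39 V / 2^10 ≈ 2.334 mV.
(2.100067 − (0.35)) / LSB = 1.750067 × 1024/2.39 = 749.8195. Nearest integer: k = 750.
V_code = 0.35 + (750/1024) × 2.39 = 2.100488281 V.
V_in − V_code = 2.100067 − (2.100488281) = −421 µV.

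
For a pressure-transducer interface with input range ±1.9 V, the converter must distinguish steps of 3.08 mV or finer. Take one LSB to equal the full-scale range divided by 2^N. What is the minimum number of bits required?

Span: 1.9 V − (-1.9 V) = 3.8 V.
Required number of levels: 3.8/3.08 mV = 1233.8; smallest N with 2^N ≥ that is 11.

11 bits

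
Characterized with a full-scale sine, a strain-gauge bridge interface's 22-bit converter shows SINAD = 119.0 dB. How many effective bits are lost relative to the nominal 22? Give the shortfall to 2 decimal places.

ENOB = (SINAD − 1.76)/6.02 = (119.0 − 1.76)/6.02 = 19.4751 bits.
Shortfall = 22 − 19.4751 = 2.5249 bits.

2.52 bits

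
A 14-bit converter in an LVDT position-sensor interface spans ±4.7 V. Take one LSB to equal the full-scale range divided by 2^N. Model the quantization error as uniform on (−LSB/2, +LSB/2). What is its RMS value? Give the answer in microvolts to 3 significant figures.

Full-scale range = 4.7 V − (-4.7 V) = 9.4 V.
LSB = 9.4 V / 2^14 = 0.57373 mV.
For a uniform distribution on [−LSB/2, +LSB/2], V_rms = LSB/√12 = 0.57373 mV/3.4641 = 166 µV.

166 µV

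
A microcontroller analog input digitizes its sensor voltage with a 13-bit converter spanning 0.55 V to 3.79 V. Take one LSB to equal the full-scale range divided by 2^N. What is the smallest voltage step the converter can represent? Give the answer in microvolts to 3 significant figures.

The full-scale span is 3.79 − (0.55) = 3.24 V.
Number of codes = 2^13 = 8192.
Step size = 3.24/8192 V = 396 µV.

396 µV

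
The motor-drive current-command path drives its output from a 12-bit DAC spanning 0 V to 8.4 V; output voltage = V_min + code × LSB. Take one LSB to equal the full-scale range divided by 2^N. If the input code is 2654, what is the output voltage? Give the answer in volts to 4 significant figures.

V_FS = 8.4 V. LSB = 8.4 V / 2^12.
Output = V_min + (2654/4096) × range = 0 + 0.647949 × 8.4 V
      = 0 + 5.44277 = 5.44277 V.

5.443 V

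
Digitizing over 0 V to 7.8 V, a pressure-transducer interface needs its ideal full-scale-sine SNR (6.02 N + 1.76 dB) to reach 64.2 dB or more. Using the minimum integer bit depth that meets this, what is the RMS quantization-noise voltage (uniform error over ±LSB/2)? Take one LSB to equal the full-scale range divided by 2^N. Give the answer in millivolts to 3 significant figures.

Range is 7.8 V.
Solving 6.02 N ≥ 64.2 − 1.76: N ≥ 10.372. Round up → N = 11.
LSB = 7.8 V / 2^11 = 3.8086 mV.
RMS noise = LSB/√12 = 1.10 mV.

1.10 mV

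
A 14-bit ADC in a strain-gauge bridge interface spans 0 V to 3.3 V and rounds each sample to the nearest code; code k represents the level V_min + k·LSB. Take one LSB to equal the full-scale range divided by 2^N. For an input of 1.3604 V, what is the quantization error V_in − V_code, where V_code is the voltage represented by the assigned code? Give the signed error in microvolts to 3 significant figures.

+36.2 µV

V_FS = 3.3 V. LSB = 3.3 V / 2^14 ≈ 201.4 µV.
(1.3604 − (0)) / LSB = 1.3604 × 16384/3.3 = 6754.1799. Nearest integer: k = 6754.
Reconstructed level: 0 + 6754 × 3.3/16384 V = 1.3603637695 V.
V_in − V_code = 1.3604 − (1.3603637695) = +36.2 µV.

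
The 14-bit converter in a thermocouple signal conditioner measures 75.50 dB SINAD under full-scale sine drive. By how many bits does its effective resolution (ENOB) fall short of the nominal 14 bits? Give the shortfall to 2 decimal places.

1.75 bits

Effective bits = (75.50 − 1.76)/6.02 = 12.2492.
Lost resolution: 14 − 12.2492 = 1.7508 bits.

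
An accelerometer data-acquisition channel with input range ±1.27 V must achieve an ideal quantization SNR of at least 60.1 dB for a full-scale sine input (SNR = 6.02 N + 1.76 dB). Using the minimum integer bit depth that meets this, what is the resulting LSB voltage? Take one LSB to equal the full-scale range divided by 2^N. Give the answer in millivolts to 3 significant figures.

Full-scale range = 1.27 V − (-1.27 V) = 2.54 V.
Required N = ⌈(60.1 − 1.76)/6.02⌉ = ⌈9.691⌉ = 10.
LSB = 2.54 V / 2^10 = 2.48 mV.

2.48 mV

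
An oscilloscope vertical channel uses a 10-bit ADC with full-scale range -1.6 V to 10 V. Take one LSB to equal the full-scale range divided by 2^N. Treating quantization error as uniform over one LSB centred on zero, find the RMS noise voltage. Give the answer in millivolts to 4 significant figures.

3.270 mV

Range = 10 − (-1.6) = 11.6 V.
LSB = 11.6 V ÷ 2^10 = 11.6/1024 V = 11.3281 mV.
V_rms = LSB/√12 = 11.3281 mV / √12 = 3.270 mV.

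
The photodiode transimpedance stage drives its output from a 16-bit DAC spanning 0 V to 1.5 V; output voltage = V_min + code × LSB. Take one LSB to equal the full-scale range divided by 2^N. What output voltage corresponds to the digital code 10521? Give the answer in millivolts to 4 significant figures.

V_FS = 1.5 V. LSB = 1.5 V / 2^16.
Output = V_min + (10521/65536) × range = 0 + 0.160538 × 1.5 V
      = 0 V + 0.240807 V = 0.240807 V.

240.8 mV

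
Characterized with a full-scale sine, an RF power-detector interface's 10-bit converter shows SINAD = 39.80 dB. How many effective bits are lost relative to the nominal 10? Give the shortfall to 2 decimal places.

3.68 bits

ENOB = (SINAD − 1.76)/6.02 = (39.80 − 1.76)/6.02 = 6.3189 bits.
Lost resolution: 10 − 6.3189 = 3.6811 bits.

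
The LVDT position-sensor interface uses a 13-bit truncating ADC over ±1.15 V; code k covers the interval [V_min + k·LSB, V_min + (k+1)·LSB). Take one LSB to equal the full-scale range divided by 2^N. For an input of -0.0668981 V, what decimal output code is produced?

Full-scale range = 1.15 V − (-1.15 V) = 2.3 V. LSB = 2.3 V / 2^13 ≈ 280.8 µV.
code = ⌊(V_in − V_min)/LSB⌋ = ⌊(V_in − V_min) × 2^13 / range⌋
     = ⌊(-0.0668981 − (-1.15)) × 8192 / 2.3⌋ = ⌊1.0831019 × 8192/2.3⌋
     = ⌊3857.726⌋ = 3857.

3857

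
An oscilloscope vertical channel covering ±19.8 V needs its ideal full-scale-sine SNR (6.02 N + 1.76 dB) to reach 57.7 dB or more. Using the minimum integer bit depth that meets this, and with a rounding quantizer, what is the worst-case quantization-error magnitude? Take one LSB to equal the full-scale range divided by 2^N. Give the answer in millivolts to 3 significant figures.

Span: 19.8 V − (-19.8 V) = 39.6 V.
Solving 6.02 N ≥ 57.7 − 1.76: N ≥ 9.292. Round up → N = 10.
LSB = 39.6 V / 2^10 = 38.672 mV.
Max error for round-to-nearest is LSB/2 = 19.3 mV.

19.3 mV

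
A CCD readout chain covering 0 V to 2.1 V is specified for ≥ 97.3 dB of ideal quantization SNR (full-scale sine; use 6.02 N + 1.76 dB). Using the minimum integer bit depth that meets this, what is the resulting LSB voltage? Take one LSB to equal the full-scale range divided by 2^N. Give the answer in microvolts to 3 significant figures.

Span = 2.1 V.
Required N = ⌈(97.3 − 1.76)/6.02⌉ = ⌈15.870⌉ = 16.
LSB = 2.1 V / 2^16 = 32.0 µV.

32.0 µV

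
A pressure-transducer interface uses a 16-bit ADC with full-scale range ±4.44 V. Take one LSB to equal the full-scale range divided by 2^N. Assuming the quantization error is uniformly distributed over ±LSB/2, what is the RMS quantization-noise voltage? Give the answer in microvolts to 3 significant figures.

Span: 4.44 V − (-4.44 V) = 8.88 V.
LSB = 8.88 V / 2^16 = 135.50 µV.
RMS of a uniform error over width LSB is LSB/√12 = 39.1 µV.

39.1 µV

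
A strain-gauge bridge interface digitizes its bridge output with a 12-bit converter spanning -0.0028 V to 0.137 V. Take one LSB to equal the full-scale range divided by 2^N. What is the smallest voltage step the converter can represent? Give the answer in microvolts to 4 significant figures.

34.13 µV

Full-scale range = 0.137 V − (-0.0028 V) = 0.1398 V.
2^12 = 4096 levels.
Step size = 0.1398/4096 V = 34.13 µV.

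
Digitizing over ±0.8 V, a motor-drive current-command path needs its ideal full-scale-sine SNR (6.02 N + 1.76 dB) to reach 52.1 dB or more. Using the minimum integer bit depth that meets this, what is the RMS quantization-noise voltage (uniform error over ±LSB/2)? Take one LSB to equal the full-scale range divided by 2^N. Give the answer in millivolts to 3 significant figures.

Span: 0.8 V − (-0.8 V) = 1.6 V.
Required N = ⌈(52.1 − 1.76)/6.02⌉ = ⌈8.362⌉ = 9.
LSB = 1.6 V / 2^9 = 3.1250 mV.
σ_q = LSB/√12 = 3.1250 mV/3.4641 = 0.902 mV.

0.902 mV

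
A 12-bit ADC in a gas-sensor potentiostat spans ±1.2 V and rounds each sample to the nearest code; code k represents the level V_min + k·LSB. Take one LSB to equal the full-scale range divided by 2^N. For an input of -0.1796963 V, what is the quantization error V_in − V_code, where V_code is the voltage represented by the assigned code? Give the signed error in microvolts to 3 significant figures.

+187 µV

Full-scale range = 1.2 V − (-1.2 V) = 2.4 V. LSB = 2.4 V / 2^12 ≈ 0.5859 mV.
(V_in − V_min)/LSB = (-0.1796963 − (-1.2)) × 4096/2.4 = 1741.3183 → nearest code k = 1741.
Reconstructed level: -1.2 + 1741 × 2.4/4096 V = -0.1798828125 V.
V_in − V_code = -0.1796963 − (-0.1798828125) = +187 µV.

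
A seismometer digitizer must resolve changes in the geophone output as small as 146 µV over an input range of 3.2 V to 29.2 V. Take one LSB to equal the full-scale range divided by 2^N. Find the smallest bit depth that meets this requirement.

18 bits

Span: 29.2 V − (3.2 V) = 26 V.
Need 2^N ≥ 26 V / 146 µV = 178100 → N_min = 18.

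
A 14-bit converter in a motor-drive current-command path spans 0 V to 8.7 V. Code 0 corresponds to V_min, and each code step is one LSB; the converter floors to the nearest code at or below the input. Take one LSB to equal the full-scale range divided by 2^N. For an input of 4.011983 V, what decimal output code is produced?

7555

Span = 8.7 V. LSB = 8.7 V / 2^14 ≈ 0.5310 mV.
(V_in − V_min) × 2^14/range = (4.011983 − (0)) × 16384/8.7 = 7555.440.
Floor → code = 7555.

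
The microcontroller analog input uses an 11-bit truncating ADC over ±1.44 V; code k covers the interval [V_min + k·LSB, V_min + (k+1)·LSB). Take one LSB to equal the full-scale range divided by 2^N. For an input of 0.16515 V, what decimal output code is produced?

Full-scale range = 1.44 V − (-1.44 V) = 2.88 V. LSB = 2.88 V / 2^11 ≈ 1.406 mV.
V_in − V_min = 0.16515 − (-1.44) = 1.60515 V.
Divide by LSB: 1.60515 × 2048/2.88 = 1141.4400.
Truncating gives code 1141.

1141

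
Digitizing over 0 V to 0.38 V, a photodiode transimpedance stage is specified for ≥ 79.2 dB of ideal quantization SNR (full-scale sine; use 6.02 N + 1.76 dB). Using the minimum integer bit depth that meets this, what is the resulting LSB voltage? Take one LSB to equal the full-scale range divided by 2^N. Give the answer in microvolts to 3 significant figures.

46.4 µV

Full-scale range = 0.38 V.
6.02 N + 1.76 ≥ 79.2 gives N ≥ 12.864, so the minimum integer is 13.
Step size = 0.38/8192 V = 46.4 µV.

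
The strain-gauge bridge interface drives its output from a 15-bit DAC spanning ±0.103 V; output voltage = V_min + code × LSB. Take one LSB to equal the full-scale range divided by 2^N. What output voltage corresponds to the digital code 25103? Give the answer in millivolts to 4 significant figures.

54.81 mV

Span: 0.103 V − (-0.103 V) = 0.206 V. LSB = 0.206 V / 2^15.
Output = V_min + (25103/32768) × range = -0.103 + 0.766083 × 0.206 V
      = -0.103 + 0.157813 = 0.0548130 V.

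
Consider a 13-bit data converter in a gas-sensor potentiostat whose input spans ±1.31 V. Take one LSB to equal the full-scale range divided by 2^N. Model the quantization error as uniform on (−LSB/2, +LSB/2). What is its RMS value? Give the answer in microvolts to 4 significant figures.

The full-scale span is 1.31 − (-1.31) = 2.62 V.
LSB = 2.62 V ÷ 2^13 = 2.62/8192 V = 319.824 µV.
For a uniform distribution on [−LSB/2, +LSB/2], V_rms = LSB/√12 = 319.824 µV/3.4641 = 92.33 µV.

92.33 µV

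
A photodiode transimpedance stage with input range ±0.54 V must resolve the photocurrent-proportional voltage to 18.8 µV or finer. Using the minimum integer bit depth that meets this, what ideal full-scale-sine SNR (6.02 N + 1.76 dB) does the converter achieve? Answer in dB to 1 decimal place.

Full-scale range = 0.54 V − (-0.54 V) = 1.08 V.
Need 2^N ≥ 1.08 V / 18.8 µV = 57450 → N_min = 16.
6.02(16) + 1.76 = 98.08 dB.

98.1 dB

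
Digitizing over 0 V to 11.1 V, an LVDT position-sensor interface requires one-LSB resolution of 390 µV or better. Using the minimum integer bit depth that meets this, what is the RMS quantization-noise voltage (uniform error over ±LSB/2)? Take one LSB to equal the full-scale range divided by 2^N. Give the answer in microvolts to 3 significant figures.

Range is 11.1 V.
Levels needed ≥ 11.1/390 µV = 28460. 2^15 = 32768 suffices, so N_min = 15.
Step size = 11.1/32768 V = 338.75 µV.
RMS noise = LSB/√12 = 97.8 µV.

97.8 µV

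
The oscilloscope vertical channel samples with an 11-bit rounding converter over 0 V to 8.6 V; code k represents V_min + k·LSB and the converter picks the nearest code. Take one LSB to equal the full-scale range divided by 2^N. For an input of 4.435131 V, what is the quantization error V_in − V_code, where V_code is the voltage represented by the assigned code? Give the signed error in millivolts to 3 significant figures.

+0.756 mV

Full-scale range = 8.6 V. LSB = 8.6 V / 2^11 ≈ 4.199 mV.
Position in LSBs: (4.435131 − (0)) × 2048/8.6 = 1056.1800; rounding gives k = 1056.
V_code = V_min + k × range/2^11 = 0 + 1056 × 8.6/2048 = 4.434375000 V.
Error = V_in − V_code = 4.435131 − (4.434375000) = +0.756 mV.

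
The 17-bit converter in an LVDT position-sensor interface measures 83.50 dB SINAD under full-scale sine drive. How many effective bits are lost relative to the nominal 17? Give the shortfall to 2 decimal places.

Effective bits = (83.50 − 1.76)/6.02 = 13.5781.
Shortfall = 17 − 13.5781 = 3.4219 bits.

3.42 bits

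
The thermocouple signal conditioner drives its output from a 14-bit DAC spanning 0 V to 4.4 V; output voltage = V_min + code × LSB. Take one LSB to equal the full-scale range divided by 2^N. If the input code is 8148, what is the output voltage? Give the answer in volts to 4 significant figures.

Range is 4.4 V. LSB = 4.4 V / 2^14.
Output = V_min + (8148/16384) × range = 0 + 0.497314 × 4.4 V
      = 0 + 2.18818 = 2.18818 V.

2.188 V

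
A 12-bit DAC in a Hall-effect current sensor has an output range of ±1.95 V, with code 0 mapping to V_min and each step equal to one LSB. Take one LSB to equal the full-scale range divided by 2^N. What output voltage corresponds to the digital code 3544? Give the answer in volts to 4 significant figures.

Range = 1.95 − (-1.95) = 3.9 V. LSB = 3.9 V / 2^12.
Output = V_min + (3544/4096) × range = -1.95 + 0.865234 × 3.9 V
      = -1.95 V + 3.37441 V = 1.42441 V.

1.424 V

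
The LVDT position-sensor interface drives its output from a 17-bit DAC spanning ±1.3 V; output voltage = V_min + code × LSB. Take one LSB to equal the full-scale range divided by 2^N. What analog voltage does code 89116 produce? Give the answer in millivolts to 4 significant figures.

Full-scale range = 1.3 V − (-1.3 V) = 2.6 V. LSB = 2.6 V / 2^17.
V_out = V_min + code × LSB = -1.3 V + 89116 × 2.6 V / 131072
      = -1.3 + 1.76774 = 0.467743 V.

467.7 mV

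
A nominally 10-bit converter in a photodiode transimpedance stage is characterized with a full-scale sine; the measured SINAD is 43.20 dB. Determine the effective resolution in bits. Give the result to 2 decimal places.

6.88 bits

ENOB = (SINAD − 1.76) / 6.02 = (43.20 − 1.76) / 6.02 = 41.44 / 6.02 = 6.8837.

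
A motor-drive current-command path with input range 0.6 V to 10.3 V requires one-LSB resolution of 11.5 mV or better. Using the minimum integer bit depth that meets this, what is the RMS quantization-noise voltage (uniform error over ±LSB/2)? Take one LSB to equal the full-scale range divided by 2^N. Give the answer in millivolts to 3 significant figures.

2.73 mV

The full-scale span is 10.3 − (0.6) = 9.7 V.
Levels needed ≥ 9.7/11.5 mV = 843.5. 2^10 = 1024 suffices, so N_min = 10.
One LSB is 9.7 V / 1024 = 9.4727 mV.
σ_q = LSB/√12 = 9.4727 mV/3.4641 = 2.73 mV.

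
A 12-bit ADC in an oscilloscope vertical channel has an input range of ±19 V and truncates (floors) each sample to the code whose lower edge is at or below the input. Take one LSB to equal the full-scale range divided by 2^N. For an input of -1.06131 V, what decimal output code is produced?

Full-scale range = 19 V − (-19 V) = 38 V. LSB = 38 V / 2^12 ≈ 9.277 mV.
code = ⌊(V_in − V_min)/LSB⌋ = ⌊(V_in − V_min) × 2^12 / range⌋
     = ⌊(-1.06131 − (-19)) × 4096 / 38⌋ = ⌊17.93869 × 4096/38⌋
     = ⌊1933.602⌋ = 1933.

1933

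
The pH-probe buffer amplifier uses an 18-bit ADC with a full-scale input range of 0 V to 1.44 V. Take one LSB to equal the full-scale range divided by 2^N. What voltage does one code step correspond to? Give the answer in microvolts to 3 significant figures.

Span = 1.44 V.
2^18 = 262144 levels.
One LSB is 1.44 V / 262144 = 5.49 µV.

5.49 µV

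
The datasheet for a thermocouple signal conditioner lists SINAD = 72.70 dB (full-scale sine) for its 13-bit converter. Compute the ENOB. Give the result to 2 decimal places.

11.78 bits

ENOB = (72.70 − 1.76)/6.02 = 11.7841 bits.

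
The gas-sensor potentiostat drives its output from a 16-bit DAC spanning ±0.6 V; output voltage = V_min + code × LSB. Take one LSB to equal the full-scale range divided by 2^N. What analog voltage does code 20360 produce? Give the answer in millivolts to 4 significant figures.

Full-scale range = 0.6 V − (-0.6 V) = 1.2 V. LSB = 1.2 V / 2^16.
V_out = -0.6 + 20360 × (1.2/65536) V
      = -0.6 + 0.372803 = -0.227197 V.

-227.2 mV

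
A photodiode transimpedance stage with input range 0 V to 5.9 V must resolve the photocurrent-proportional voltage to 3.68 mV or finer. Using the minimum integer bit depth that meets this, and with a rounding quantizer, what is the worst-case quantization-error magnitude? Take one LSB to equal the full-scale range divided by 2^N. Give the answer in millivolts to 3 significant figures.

1.44 mV

Full-scale range = 5.9 V.
5.9 V / 3.68 mV = 1603. Since 2^10 = 1024 and 2^11 = 2048, N = 11.
LSB = 5.9 V / 2^11 = 2.8809 mV.
|e|_max = LSB/2 = 1.44 mV.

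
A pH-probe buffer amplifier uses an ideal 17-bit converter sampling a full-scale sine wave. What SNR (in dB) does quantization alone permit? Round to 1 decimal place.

104.1 dB

6.02(17) + 1.76 = 102.34 + 1.76 = 104.10 dB.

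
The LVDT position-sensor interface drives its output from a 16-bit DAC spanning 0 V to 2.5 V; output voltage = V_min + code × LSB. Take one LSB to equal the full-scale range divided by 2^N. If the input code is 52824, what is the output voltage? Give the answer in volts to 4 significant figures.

Span = 2.5 V. LSB = 2.5 V / 2^16.
V_out = 0 + 52824 × (2.5/65536) V
      = 0 V + 2.01508 V = 2.01508 V.

2.015 V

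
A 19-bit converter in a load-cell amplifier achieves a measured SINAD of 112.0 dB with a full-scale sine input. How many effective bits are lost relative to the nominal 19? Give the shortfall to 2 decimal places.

ENOB = (SINAD − 1.76)/6.02 = (112.0 − 1.76)/6.02 = 18.3123 bits.
19 − 18.3123 = 0.69 bits below nominal.

0.69 bits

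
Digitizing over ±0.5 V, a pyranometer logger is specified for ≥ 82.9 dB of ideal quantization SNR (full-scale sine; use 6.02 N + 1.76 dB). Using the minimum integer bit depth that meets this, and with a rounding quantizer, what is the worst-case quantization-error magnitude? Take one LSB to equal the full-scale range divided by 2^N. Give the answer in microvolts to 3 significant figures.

30.5 µV

The full-scale span is 0.5 − (-0.5) = 1 V.
6.02 N + 1.76 ≥ 82.9 gives N ≥ 13.478, so the minimum integer is 14.
LSB = 1 V / 2^14 = 61.035 µV.
Max error for round-to-nearest is LSB/2 = 30.5 µV.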